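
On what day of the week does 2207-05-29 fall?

Friday

Doomsday rule: the anchor day for the 2200s is Friday. For year 07: 7÷12 = 0 r 7, and 7÷4 = 1, so 0+7+1 = 8.
Friday + 8 ≡ Saturday — that's 2207's doomsday.
In May the doomsday date is May 9.
May 29 is 20 days after May 9; 20 mod 7 = 6, so Saturday + 6 = Friday.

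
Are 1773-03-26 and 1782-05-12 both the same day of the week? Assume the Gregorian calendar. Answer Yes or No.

From Mar 26, 1773 to May 12, 1782 is 3334 days.
3334 mod 7 = 2, so they are different weekdays.
(Mar 26, 1773 is a Friday; May 12, 1782 is a Sunday.)

No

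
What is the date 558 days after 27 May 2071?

+366 (one year; includes Feb 29, 2072) → May 27, 2072 (192 left).
May has 31 days: +5 → Jun 1, 2072 (187 left).
Jun has 30 days: +30 → Jul 1, 2072 (157 left).
Jul has 31 days: +31 → Aug 1, 2072 (126 left).
Aug has 31 days: +31 → Sep 1, 2072 (95 left).
Sep has 30 days: +30 → Oct 1, 2072 (65 left).
Oct has 31 days: +31 → Nov 1, 2072 (34 left).
Nov has 30 days: +30 → Dec 1, 2072 (4 left).
+4 → Dec 5, 2072.

December 5, 2072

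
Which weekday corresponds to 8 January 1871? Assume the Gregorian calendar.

Doomsday rule: the anchor day for the 1800s is Friday. For year 71: 71÷12 = 5 r 11, and 11÷4 = 2, so 5+11+2 = 18.
Friday + 18 ≡ Tuesday — that's 1871's doomsday.
In January the doomsday date is Jan 3 (1871 is not a leap year).
Jan 8 is 5 days after Jan 3; 5 mod 7 = 5, so Tuesday + 5 = Sunday.

Sunday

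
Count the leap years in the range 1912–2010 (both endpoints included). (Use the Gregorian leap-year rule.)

Multiples of 4 in [1912,2010]: 25.
Of those, multiples of 100: 1 (not leap unless ÷400).
Multiples of 400: 1.
Leap years = 25 − 1 + 1 = 25.

25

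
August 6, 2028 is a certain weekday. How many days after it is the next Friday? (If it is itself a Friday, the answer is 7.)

Aug 6, 2028 is a Sunday.
From Sunday to the next Friday is 5 days.

5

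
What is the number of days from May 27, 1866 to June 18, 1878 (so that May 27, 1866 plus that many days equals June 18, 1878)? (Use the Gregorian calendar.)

4405

May 27, 1866 → May 27, 1867: 365 days.
May 27, 1867 → May 27, 1868: 366 days (Feb 29, 1868 is in that span).
May 27, 1868 → May 27, 1869: 365 days.
May 27, 1869 → May 27, 1870: 365 days.
May 27, 1870 → May 27, 1871: 365 days.
May 27, 1871 → May 27, 1872: 366 days (Feb 29, 1872 is in that span).
May 27, 1872 → May 27, 1873: 365 days.
May 27, 1873 → May 27, 1874: 365 days.
May 27, 1874 → May 27, 1875: 365 days.
May 27, 1875 → May 27, 1876: 366 days (Feb 29, 1876 is in that span).
May 27, 1876 → May 27, 1877: 365 days.
May 27, 1877 → Jun 27, 1877: 31 days (May has 31).
Jun 27, 1877 → Jul 27, 1877: 30 days (June has 30).
Jul 27, 1877 → Aug 27, 1877: 31 days (July has 31).
Aug 27, 1877 → Sep 27, 1877: 31 days (August has 31).
Sep 27, 1877 → Oct 27, 1877: 30 days (September has 30).
Oct 27, 1877 → Nov 27, 1877: 31 days (October has 31).
Nov 27, 1877 → Dec 27, 1877: 30 days (November has 30).
Dec 27, 1877 → Jan 27, 1878: 31 days (December has 31).
Jan 27, 1878 → Feb 27, 1878: 31 days (January has 31).
Feb 27, 1878 → Mar 27, 1878: 28 days (February has 28).
Mar 27, 1878 → Apr 27, 1878: 31 days (March has 31).
Apr 27, 1878 → May 27, 1878: 30 days (April has 30).
May 27, 1878 → Jun 18, 1878: 22 days.
Total: 4405 days.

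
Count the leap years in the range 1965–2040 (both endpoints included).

19

Multiples of 4 in [1965,2040]: 19.
Of those, multiples of 100: 1 (not leap unless ÷400).
Multiples of 400: 1.
Leap years = 19 − 1 + 1 = 19.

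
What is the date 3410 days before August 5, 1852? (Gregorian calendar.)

−366 (one year; includes Feb 29, 1852) → Aug 5, 1851 (3044 left).
−365 (one year) → Aug 5, 1850 (2679 left).
−365 (one year) → Aug 5, 1849 (2314 left).
−365 (one year) → Aug 5, 1848 (1949 left).
−366 (one year; includes Feb 29, 1848) → Aug 5, 1847 (1583 left).
−365 (one year) → Aug 5, 1846 (1218 left).
−365 (one year) → Aug 5, 1845 (853 left).
−365 (one year) → Aug 5, 1844 (488 left).
−366 (one year; includes Feb 29, 1844) → Aug 5, 1843 (122 left).
−5 → Jul 31, 1843 (end of Jul, 31 days; 117 left).
−31 → Jun 30, 1843 (end of Jun, 30 days; 86 left).
−30 → May 31, 1843 (end of May, 31 days; 56 left).
−31 → Apr 30, 1843 (end of Apr, 30 days; 25 left).
−25 → Apr 5, 1843.

April 5, 1843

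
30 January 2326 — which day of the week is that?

Doomsday rule: the anchor day for the 2300s is Wednesday. For year 26: 26÷12 = 2 r 2, and 2÷4 = 0, so 2+2+0 = 4.
Wednesday + 4 ≡ Sunday — that's 2326's doomsday.
In January the doomsday date is Jan 3 (2326 is not a leap year).
Jan 30 is 27 days after Jan 3; 27 mod 7 = 6, so Sunday + 6 = Saturday.

Saturday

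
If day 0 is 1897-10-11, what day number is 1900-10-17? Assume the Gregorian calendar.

Oct 11, 1897 → Oct 11, 1898: 365 days.
Oct 11, 1898 → Oct 11, 1899: 365 days.
Oct 11, 1899 → Nov 11, 1899: 31 days (October has 31).
Nov 11, 1899 → Dec 11, 1899: 30 days (November has 30).
Dec 11, 1899 → Jan 11, 1900: 31 days (December has 31).
Jan 11, 1900 → Feb 11, 1900: 31 days (January has 31).
Feb 11, 1900 → Mar 11, 1900: 28 days (February has 28).
Mar 11, 1900 → Apr 11, 1900: 31 days (March has 31).
Apr 11, 1900 → May 11, 1900: 30 days (April has 30).
May 11, 1900 → Jun 11, 1900: 31 days (May has 31).
Jun 11, 1900 → Jul 11, 1900: 30 days (June has 30).
Jul 11, 1900 → Aug 11, 1900: 31 days (July has 31).
Aug 11, 1900 → Sep 11, 1900: 31 days (August has 31).
Sep 11, 1900 → Oct 11, 1900: 30 days (September has 30).
Oct 11, 1900 → Oct 17, 1900: 6 days.
Total: 1101 days.

1101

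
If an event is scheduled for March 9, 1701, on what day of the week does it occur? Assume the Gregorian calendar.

Doomsday rule: the anchor day for the 1700s is Sunday. For year 01: 1÷12 = 0 r 1, and 1÷4 = 0, so 0+1+0 = 1.
Sunday + 1 ≡ Monday — that's 1701's doomsday.
In March the doomsday date is Mar 14.
Mar 9 is 5 days before Mar 14; 5 mod 7 = 5, so Monday − 5 = Wednesday.

Wednesday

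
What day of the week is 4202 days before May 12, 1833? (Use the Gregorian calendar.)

May 12, 1833 is a Sunday.
4202 mod 7 = 2, so 4202 days before a Sunday is Sunday − 2 = Friday.

Friday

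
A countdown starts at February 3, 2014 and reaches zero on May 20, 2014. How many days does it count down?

106

Feb 3, 2014 → Mar 3, 2014: 28 days (February has 28).
Mar 3, 2014 → Apr 3, 2014: 31 days (March has 31).
Apr 3, 2014 → May 3, 2014: 30 days (April has 30).
May 3, 2014 → May 20, 2014: 17 days.
Total: 106 days.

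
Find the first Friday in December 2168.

December 2, 2168

December 1, 2168 is a Thursday.
The first Friday is therefore December 2 (1 days later).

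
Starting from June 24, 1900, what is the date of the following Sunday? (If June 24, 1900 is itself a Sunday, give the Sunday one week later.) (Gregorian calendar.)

July 1, 1900

Jun 24, 1900 is a Sunday.
From Sunday to the next Sunday is 7 days.
Jun 24, 1900 + 7 = Jul 1, 1900.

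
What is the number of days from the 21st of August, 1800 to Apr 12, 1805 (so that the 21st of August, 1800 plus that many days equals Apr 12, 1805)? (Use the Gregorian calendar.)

1695

Aug 21, 1800 → Aug 21, 1801: 365 days.
Aug 21, 1801 → Aug 21, 1802: 365 days.
Aug 21, 1802 → Aug 21, 1803: 365 days.
Aug 21, 1803 → Aug 21, 1804: 366 days (Feb 29, 1804 is in that span).
Aug 21, 1804 → Sep 21, 1804: 31 days (August has 31).
Sep 21, 1804 → Oct 21, 1804: 30 days (September has 30).
Oct 21, 1804 → Nov 21, 1804: 31 days (October has 31).
Nov 21, 1804 → Dec 21, 1804: 30 days (November has 30).
Dec 21, 1804 → Jan 21, 1805: 31 days (December has 31).
Jan 21, 1805 → Feb 21, 1805: 31 days (January has 31).
Feb 21, 1805 → Mar 21, 1805: 28 days (February has 28).
Mar 21, 1805 → Apr 12, 1805: 22 days.
Total: 1695 days.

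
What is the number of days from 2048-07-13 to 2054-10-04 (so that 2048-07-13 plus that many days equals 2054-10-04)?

Jul 13, 2048 → Jul 13, 2049: 365 days.
Jul 13, 2049 → Jul 13, 2050: 365 days.
Jul 13, 2050 → Jul 13, 2051: 365 days.
Jul 13, 2051 → Jul 13, 2052: 366 days (Feb 29, 2052 is in that span).
Jul 13, 2052 → Jul 13, 2053: 365 days.
Jul 13, 2053 → Jul 13, 2054: 365 days.
Jul 13, 2054 → Aug 13, 2054: 31 days (July has 31).
Aug 13, 2054 → Sep 13, 2054: 31 days (August has 31).
Sep 13, 2054 → Oct 4, 2054: 21 days.
Total: 2274 days.

2274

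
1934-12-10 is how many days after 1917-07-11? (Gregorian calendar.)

6361

Jul 11, 1917 → Jul 11, 1918: 365 days.
Jul 11, 1918 → Jul 11, 1919: 365 days.
Jul 11, 1919 → Jul 11, 1920: 366 days (Feb 29, 1920 is in that span).
Jul 11, 1920 → Jul 11, 1921: 365 days.
Jul 11, 1921 → Jul 11, 1922: 365 days.
Jul 11, 1922 → Jul 11, 1923: 365 days.
Jul 11, 1923 → Jul 11, 1924: 366 days (Feb 29, 1924 is in that span).
Jul 11, 1924 → Jul 11, 1925: 365 days.
Jul 11, 1925 → Jul 11, 1926: 365 days.
Jul 11, 1926 → Jul 11, 1927: 365 days.
Jul 11, 1927 → Jul 11, 1928: 366 days (Feb 29, 1928 is in that span).
Jul 11, 1928 → Jul 11, 1929: 365 days.
Jul 11, 1929 → Jul 11, 1930: 365 days.
Jul 11, 1930 → Jul 11, 1931: 365 days.
Jul 11, 1931 → Jul 11, 1932: 366 days (Feb 29, 1932 is in that span).
Jul 11, 1932 → Jul 11, 1933: 365 days.
Jul 11, 1933 → Jul 11, 1934: 365 days.
Jul 11, 1934 → Aug 11, 1934: 31 days (July has 31).
Aug 11, 1934 → Sep 11, 1934: 31 days (August has 31).
Sep 11, 1934 → Oct 11, 1934: 30 days (September has 30).
Oct 11, 1934 → Nov 11, 1934: 31 days (October has 31).
Nov 11, 1934 → Dec 10, 1934: 29 days.
Total: 6361 days.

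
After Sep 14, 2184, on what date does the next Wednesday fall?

September 15, 2184

Sep 14, 2184 is a Tuesday.
From Tuesday to the next Wednesday is 1 day.
Sep 14, 2184 + 1 = Sep 15, 2184.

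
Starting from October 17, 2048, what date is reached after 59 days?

December 15, 2048

Oct has 31 days: +15 → Nov 1, 2048 (44 left).
Nov has 30 days: +30 → Dec 1, 2048 (14 left).
+14 → Dec 15, 2048.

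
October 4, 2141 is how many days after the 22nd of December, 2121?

7226

Dec 22, 2121 → Dec 22, 2122: 365 days.
Dec 22, 2122 → Dec 22, 2123: 365 days.
Dec 22, 2123 → Dec 22, 2124: 366 days (Feb 29, 2124 is in that span).
Dec 22, 2124 → Dec 22, 2125: 365 days.
Dec 22, 2125 → Dec 22, 2126: 365 days.
Dec 22, 2126 → Dec 22, 2127: 365 days.
Dec 22, 2127 → Dec 22, 2128: 366 days (Feb 29, 2128 is in that span).
Dec 22, 2128 → Dec 22, 2129: 365 days.
Dec 22, 2129 → Dec 22, 2130: 365 days.
Dec 22, 2130 → Dec 22, 2131: 365 days.
Dec 22, 2131 → Dec 22, 2132: 366 days (Feb 29, 2132 is in that span).
Dec 22, 2132 → Dec 22, 2133: 365 days.
Dec 22, 2133 → Dec 22, 2134: 365 days.
Dec 22, 2134 → Dec 22, 2135: 365 days.
Dec 22, 2135 → Dec 22, 2136: 366 days (Feb 29, 2136 is in that span).
Dec 22, 2136 → Dec 22, 2137: 365 days.
Dec 22, 2137 → Dec 22, 2138: 365 days.
Dec 22, 2138 → Dec 22, 2139: 365 days.
Dec 22, 2139 → Dec 22, 2140: 366 days (Feb 29, 2140 is in that span).
Dec 22, 2140 → Jan 22, 2141: 31 days (December has 31).
Jan 22, 2141 → Feb 22, 2141: 31 days (January has 31).
Feb 22, 2141 → Mar 22, 2141: 28 days (February has 28).
Mar 22, 2141 → Apr 22, 2141: 31 days (March has 31).
Apr 22, 2141 → May 22, 2141: 30 days (April has 30).
May 22, 2141 → Jun 22, 2141: 31 days (May has 31).
Jun 22, 2141 → Jul 22, 2141: 30 days (June has 30).
Jul 22, 2141 → Aug 22, 2141: 31 days (July has 31).
Aug 22, 2141 → Sep 22, 2141: 31 days (August has 31).
Sep 22, 2141 → Oct 4, 2141: 12 days.
Total: 7226 days.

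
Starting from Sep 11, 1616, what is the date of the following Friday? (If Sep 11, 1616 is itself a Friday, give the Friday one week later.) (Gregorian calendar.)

September 16, 1616

Sep 11, 1616 is a Sunday.
From Sunday to the next Friday is 5 days.
Sep 11, 1616 + 5 = Sep 16, 1616.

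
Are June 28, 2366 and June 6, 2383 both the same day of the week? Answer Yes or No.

No

From Jun 28, 2366 to Jun 6, 2383 is 6187 days.
6187 mod 7 = 6, so they are different weekdays.
(Jun 28, 2366 is a Tuesday; Jun 6, 2383 is a Monday.)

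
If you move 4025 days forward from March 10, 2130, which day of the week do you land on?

Friday

First find the weekday of Mar 10, 2130. Doomsday rule: the anchor day for the 2100s is Sunday. For year 30: 30÷12 = 2 r 6, and 6÷4 = 1, so 2+6+1 = 9.
Sunday + 9 ≡ Tuesday — that's 2130's doomsday.
In March the doomsday date is Mar 14.
Mar 10 is 4 days before Mar 14; 4 mod 7 = 4, so Tuesday − 4 = Friday.
4025 mod 7 = 0, so 4025 days after a Friday is Friday + 0 = Friday.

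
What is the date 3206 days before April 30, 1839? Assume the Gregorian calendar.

−365 (one year) → Apr 30, 1838 (2841 left).
−365 (one year) → Apr 30, 1837 (2476 left).
−365 (one year) → Apr 30, 1836 (2111 left).
−366 (one year; includes Feb 29, 1836) → Apr 30, 1835 (1745 left).
−365 (one year) → Apr 30, 1834 (1380 left).
−365 (one year) → Apr 30, 1833 (1015 left).
−365 (one year) → Apr 30, 1832 (650 left).
−366 (one year; includes Feb 29, 1832) → Apr 30, 1831 (284 left).
−30 → Mar 31, 1831 (end of Mar, 31 days; 254 left).
−31 → Feb 28, 1831 (end of Feb, 28 days; 223 left).
−28 → Jan 31, 1831 (end of Jan, 31 days; 195 left).
−31 → Dec 31, 1830 (end of Dec, 31 days; 164 left).
−31 → Nov 30, 1830 (end of Nov, 30 days; 133 left).
−30 → Oct 31, 1830 (end of Oct, 31 days; 103 left).
−31 → Sep 30, 1830 (end of Sep, 30 days; 72 left).
−30 → Aug 31, 1830 (end of Aug, 31 days; 42 left).
−31 → Jul 31, 1830 (end of Jul, 31 days; 11 left).
−11 → Jul 20, 1830.

July 20, 1830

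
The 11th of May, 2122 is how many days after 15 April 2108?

Apr 15, 2108 → Apr 15, 2109: 365 days.
Apr 15, 2109 → Apr 15, 2110: 365 days.
Apr 15, 2110 → Apr 15, 2111: 365 days.
Apr 15, 2111 → Apr 15, 2112: 366 days (Feb 29, 2112 is in that span).
Apr 15, 2112 → Apr 15, 2113: 365 days.
Apr 15, 2113 → Apr 15, 2114: 365 days.
Apr 15, 2114 → Apr 15, 2115: 365 days.
Apr 15, 2115 → Apr 15, 2116: 366 days (Feb 29, 2116 is in that span).
Apr 15, 2116 → Apr 15, 2117: 365 days.
Apr 15, 2117 → Apr 15, 2118: 365 days.
Apr 15, 2118 → Apr 15, 2119: 365 days.
Apr 15, 2119 → Apr 15, 2120: 366 days (Feb 29, 2120 is in that span).
Apr 15, 2120 → Apr 15, 2121: 365 days.
Apr 15, 2121 → May 15, 2121: 30 days (April has 30).
May 15, 2121 → Jun 15, 2121: 31 days (May has 31).
Jun 15, 2121 → Jul 15, 2121: 30 days (June has 30).
Jul 15, 2121 → Aug 15, 2121: 31 days (July has 31).
Aug 15, 2121 → Sep 15, 2121: 31 days (August has 31).
Sep 15, 2121 → Oct 15, 2121: 30 days (September has 30).
Oct 15, 2121 → Nov 15, 2121: 31 days (October has 31).
Nov 15, 2121 → Dec 15, 2121: 30 days (November has 30).
Dec 15, 2121 → Jan 15, 2122: 31 days (December has 31).
Jan 15, 2122 → Feb 15, 2122: 31 days (January has 31).
Feb 15, 2122 → Mar 15, 2122: 28 days (February has 28).
Mar 15, 2122 → Apr 15, 2122: 31 days (March has 31).
Apr 15, 2122 → May 11, 2122: 26 days.
Total: 5139 days.

5139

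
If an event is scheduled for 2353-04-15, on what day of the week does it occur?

Wednesday

Doomsday rule: the anchor day for the 2300s is Wednesday. For year 53: 53÷12 = 4 r 5, and 5÷4 = 1, so 4+5+1 = 10.
Wednesday + 10 ≡ Saturday — that's 2353's doomsday.
In April the doomsday date is Apr 4.
Apr 15 is 11 days after Apr 4; 11 mod 7 = 4, so Saturday + 4 = Wednesday.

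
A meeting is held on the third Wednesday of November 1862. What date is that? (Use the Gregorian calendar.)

November 19, 1862

November 1, 1862 is a Saturday.
The first Wednesday is therefore November 5 (4 days later).
The third Wednesday is 5 + 2×7 = November 19.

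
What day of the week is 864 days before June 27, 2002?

First find the weekday of Jun 27, 2002. Doomsday rule: the anchor day for the 2000s is Tuesday. For year 02: 2÷12 = 0 r 2, and 2÷4 = 0, so 0+2+0 = 2.
Tuesday + 2 ≡ Thursday — that's 2002's doomsday.
In June the doomsday date is Jun 6.
Jun 27 is 21 days after Jun 6; 21 mod 7 = 0, so Thursday + 0 = Thursday.
864 mod 7 = 3, so 864 days before a Thursday is Thursday − 3 = Monday.

Monday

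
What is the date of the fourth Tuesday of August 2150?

August 1, 2150 is a Saturday.
The first Tuesday is therefore August 4 (3 days later).
The fourth Tuesday is 4 + 3×7 = August 25.

August 25, 2150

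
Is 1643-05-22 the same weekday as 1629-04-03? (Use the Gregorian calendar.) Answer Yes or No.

No

From Apr 3, 1629 to May 22, 1643 is 5162 days.
5162 mod 7 = 3, so they are different weekdays.
(Apr 3, 1629 is a Tuesday; May 22, 1643 is a Friday.)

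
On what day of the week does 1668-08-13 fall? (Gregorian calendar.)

Monday

Doomsday rule: the anchor day for the 1600s is Tuesday. For year 68: 68÷12 = 5 r 8, and 8÷4 = 2, so 5+8+2 = 15.
Tuesday + 15 ≡ Wednesday — that's 1668's doomsday.
In August the doomsday date is Aug 8.
Aug 13 is 5 days after Aug 8; 5 mod 7 = 5, so Wednesday + 5 = Monday.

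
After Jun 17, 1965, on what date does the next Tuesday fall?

Jun 17, 1965 is a Thursday.
From Thursday to the next Tuesday is 5 days.
Jun 17, 1965 + 5 = Jun 22, 1965.

June 22, 1965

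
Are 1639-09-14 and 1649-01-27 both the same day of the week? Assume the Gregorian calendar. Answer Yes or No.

From Sep 14, 1639 to Jan 27, 1649 is 3423 days.
3423 mod 7 = 0, so they are the same weekday.
(Sep 14, 1639 is a Wednesday; Jan 27, 1649 is a Wednesday.)

Yes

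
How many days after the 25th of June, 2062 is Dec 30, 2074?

Jun 25, 2062 → Jun 25, 2063: 365 days.
Jun 25, 2063 → Jun 25, 2064: 366 days (Feb 29, 2064 is in that span).
Jun 25, 2064 → Jun 25, 2065: 365 days.
Jun 25, 2065 → Jun 25, 2066: 365 days.
Jun 25, 2066 → Jun 25, 2067: 365 days.
Jun 25, 2067 → Jun 25, 2068: 366 days (Feb 29, 2068 is in that span).
Jun 25, 2068 → Jun 25, 2069: 365 days.
Jun 25, 2069 → Jun 25, 2070: 365 days.
Jun 25, 2070 → Jun 25, 2071: 365 days.
Jun 25, 2071 → Jun 25, 2072: 366 days (Feb 29, 2072 is in that span).
Jun 25, 2072 → Jun 25, 2073: 365 days.
Jun 25, 2073 → Jun 25, 2074: 365 days.
Jun 25, 2074 → Jul 25, 2074: 30 days (June has 30).
Jul 25, 2074 → Aug 25, 2074: 31 days (July has 31).
Aug 25, 2074 → Sep 25, 2074: 31 days (August has 31).
Sep 25, 2074 → Oct 25, 2074: 30 days (September has 30).
Oct 25, 2074 → Nov 25, 2074: 31 days (October has 31).
Nov 25, 2074 → Dec 25, 2074: 30 days (November has 30).
Dec 25, 2074 → Dec 30, 2074: 5 days.
Total: 4571 days.

4571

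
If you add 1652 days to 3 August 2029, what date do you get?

February 10, 2034

+365 (one year) → Aug 3, 2030 (1287 left).
+365 (one year) → Aug 3, 2031 (922 left).
+366 (one year; includes Feb 29, 2032) → Aug 3, 2032 (556 left).
+365 (one year) → Aug 3, 2033 (191 left).
Aug has 31 days: +29 → Sep 1, 2033 (162 left).
Sep has 30 days: +30 → Oct 1, 2033 (132 left).
Oct has 31 days: +31 → Nov 1, 2033 (101 left).
Nov has 30 days: +30 → Dec 1, 2033 (71 left).
Dec has 31 days: +31 → Jan 1, 2034 (40 left).
Jan has 31 days: +31 → Feb 1, 2034 (9 left).
+9 → Feb 10, 2034.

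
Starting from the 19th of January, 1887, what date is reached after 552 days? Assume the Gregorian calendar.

July 24, 1888

+365 (one year) → Jan 19, 1888 (187 left).
Jan has 31 days: +13 → Feb 1, 1888 (174 left).
Feb has 29 days: +29 → Mar 1, 1888 (145 left).
Mar has 31 days: +31 → Apr 1, 1888 (114 left).
Apr has 30 days: +30 → May 1, 1888 (84 left).
May has 31 days: +31 → Jun 1, 1888 (53 left).
Jun has 30 days: +30 → Jul 1, 1888 (23 left).
+23 → Jul 24, 1888.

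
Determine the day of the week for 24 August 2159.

Doomsday rule: the anchor day for the 2100s is Sunday. For year 59: 59÷12 = 4 r 11, and 11÷4 = 2, so 4+11+2 = 17.
Sunday + 17 ≡ Wednesday — that's 2159's doomsday.
In August the doomsday date is Aug 8.
Aug 24 is 16 days after Aug 8; 16 mod 7 = 2, so Wednesday + 2 = Friday.

Friday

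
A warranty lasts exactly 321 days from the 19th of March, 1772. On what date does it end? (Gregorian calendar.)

February 3, 1773

Mar has 31 days: +13 → Apr 1, 1772 (308 left).
Apr has 30 days: +30 → May 1, 1772 (278 left).
May has 31 days: +31 → Jun 1, 1772 (247 left).
Jun has 30 days: +30 → Jul 1, 1772 (217 left).
Jul has 31 days: +31 → Aug 1, 1772 (186 left).
Aug has 31 days: +31 → Sep 1, 1772 (155 left).
Sep has 30 days: +30 → Oct 1, 1772 (125 left).
Oct has 31 days: +31 → Nov 1, 1772 (94 left).
Nov has 30 days: +30 → Dec 1, 1772 (64 left).
Dec has 31 days: +31 → Jan 1, 1773 (33 left).
Jan has 31 days: +31 → Feb 1, 1773 (2 left).
+2 → Feb 3, 1773.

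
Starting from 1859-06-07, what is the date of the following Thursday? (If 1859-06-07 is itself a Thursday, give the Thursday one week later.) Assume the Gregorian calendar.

Jun 7, 1859 is a Tuesday.
From Tuesday to the next Thursday is 2 days.
Jun 7, 1859 + 2 = Jun 9, 1859.

June 9, 1859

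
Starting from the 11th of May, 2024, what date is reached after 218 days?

May has 31 days: +21 → Jun 1, 2024 (197 left).
Jun has 30 days: +30 → Jul 1, 2024 (167 left).
Jul has 31 days: +31 → Aug 1, 2024 (136 left).
Aug has 31 days: +31 → Sep 1, 2024 (105 left).
Sep has 30 days: +30 → Oct 1, 2024 (75 left).
Oct has 31 days: +31 → Nov 1, 2024 (44 left).
Nov has 30 days: +30 → Dec 1, 2024 (14 left).
+14 → Dec 15, 2024.

December 15, 2024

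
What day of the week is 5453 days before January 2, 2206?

First find the weekday of Jan 2, 2206. Doomsday rule: the anchor day for the 2200s is Friday. For year 06: 6÷12 = 0 r 6, and 6÷4 = 1, so 0+6+1 = 7.
Friday + 7 ≡ Friday — that's 2206's doomsday.
In January the doomsday date is Jan 3 (2206 is not a leap year).
Jan 2 is 1 day before Jan 3; 1 mod 7 = 1, so Friday − 1 = Thursday.
5453 mod 7 = 0, so 5453 days before a Thursday is Thursday − 0 = Thursday.

Thursday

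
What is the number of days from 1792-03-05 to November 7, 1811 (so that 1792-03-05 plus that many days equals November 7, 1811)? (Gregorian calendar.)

7185

Mar 5, 1792 → Mar 5, 1793: 365 days.
Mar 5, 1793 → Mar 5, 1794: 365 days.
Mar 5, 1794 → Mar 5, 1795: 365 days.
Mar 5, 1795 → Mar 5, 1796: 366 days (Feb 29, 1796 is in that span).
Mar 5, 1796 → Mar 5, 1797: 365 days.
Mar 5, 1797 → Mar 5, 1798: 365 days.
Mar 5, 1798 → Mar 5, 1799: 365 days.
Mar 5, 1799 → Mar 5, 1800: 365 days.
Mar 5, 1800 → Mar 5, 1801: 365 days.
Mar 5, 1801 → Mar 5, 1802: 365 days.
Mar 5, 1802 → Mar 5, 1803: 365 days.
Mar 5, 1803 → Mar 5, 1804: 366 days (Feb 29, 1804 is in that span).
Mar 5, 1804 → Mar 5, 1805: 365 days.
Mar 5, 1805 → Mar 5, 1806: 365 days.
Mar 5, 1806 → Mar 5, 1807: 365 days.
Mar 5, 1807 → Mar 5, 1808: 366 days (Feb 29, 1808 is in that span).
Mar 5, 1808 → Mar 5, 1809: 365 days.
Mar 5, 1809 → Mar 5, 1810: 365 days.
Mar 5, 1810 → Mar 5, 1811: 365 days.
Mar 5, 1811 → Apr 5, 1811: 31 days (March has 31).
Apr 5, 1811 → May 5, 1811: 30 days (April has 30).
May 5, 1811 → Jun 5, 1811: 31 days (May has 31).
Jun 5, 1811 → Jul 5, 1811: 30 days (June has 30).
Jul 5, 1811 → Aug 5, 1811: 31 days (July has 31).
Aug 5, 1811 → Sep 5, 1811: 31 days (August has 31).
Sep 5, 1811 → Oct 5, 1811: 30 days (September has 30).
Oct 5, 1811 → Nov 5, 1811: 31 days (October has 31).
Nov 5, 1811 → Nov 7, 1811: 2 days.
Total: 7185 days.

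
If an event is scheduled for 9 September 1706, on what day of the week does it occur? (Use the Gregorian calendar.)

Thursday

Doomsday rule: the anchor day for the 1700s is Sunday. For year 06: 6÷12 = 0 r 6, and 6÷4 = 1, so 0+6+1 = 7.
Sunday + 7 ≡ Sunday — that's 1706's doomsday.
In September the doomsday date is Sep 5.
Sep 9 is 4 days after Sep 5; 4 mod 7 = 4, so Sunday + 4 = Thursday.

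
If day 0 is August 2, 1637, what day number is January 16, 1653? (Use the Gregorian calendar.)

Aug 2, 1637 → Aug 2, 1638: 365 days.
Aug 2, 1638 → Aug 2, 1639: 365 days.
Aug 2, 1639 → Aug 2, 1640: 366 days (Feb 29, 1640 is in that span).
Aug 2, 1640 → Aug 2, 1641: 365 days.
Aug 2, 1641 → Aug 2, 1642: 365 days.
Aug 2, 1642 → Aug 2, 1643: 365 days.
Aug 2, 1643 → Aug 2, 1644: 366 days (Feb 29, 1644 is in that span).
Aug 2, 1644 → Aug 2, 1645: 365 days.
Aug 2, 1645 → Aug 2, 1646: 365 days.
Aug 2, 1646 → Aug 2, 1647: 365 days.
Aug 2, 1647 → Aug 2, 1648: 366 days (Feb 29, 1648 is in that span).
Aug 2, 1648 → Aug 2, 1649: 365 days.
Aug 2, 1649 → Aug 2, 1650: 365 days.
Aug 2, 1650 → Aug 2, 1651: 365 days.
Aug 2, 1651 → Aug 2, 1652: 366 days (Feb 29, 1652 is in that span).
Aug 2, 1652 → Sep 2, 1652: 31 days (August has 31).
Sep 2, 1652 → Oct 2, 1652: 30 days (September has 30).
Oct 2, 1652 → Nov 2, 1652: 31 days (October has 31).
Nov 2, 1652 → Dec 2, 1652: 30 days (November has 30).
Dec 2, 1652 → Jan 2, 1653: 31 days (December has 31).
Jan 2, 1653 → Jan 16, 1653: 14 days.
Total: 5646 days.

5646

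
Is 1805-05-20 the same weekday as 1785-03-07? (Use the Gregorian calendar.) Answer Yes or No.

Yes

From Mar 7, 1785 to May 20, 1805 is 7378 days.
7378 mod 7 = 0, so they are the same weekday.
(Mar 7, 1785 is a Monday; May 20, 1805 is a Monday.)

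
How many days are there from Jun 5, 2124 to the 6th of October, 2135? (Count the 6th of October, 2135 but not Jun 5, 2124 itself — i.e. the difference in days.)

4140

Jun 5, 2124 → Jun 5, 2125: 365 days.
Jun 5, 2125 → Jun 5, 2126: 365 days.
Jun 5, 2126 → Jun 5, 2127: 365 days.
Jun 5, 2127 → Jun 5, 2128: 366 days (Feb 29, 2128 is in that span).
Jun 5, 2128 → Jun 5, 2129: 365 days.
Jun 5, 2129 → Jun 5, 2130: 365 days.
Jun 5, 2130 → Jun 5, 2131: 365 days.
Jun 5, 2131 → Jun 5, 2132: 366 days (Feb 29, 2132 is in that span).
Jun 5, 2132 → Jun 5, 2133: 365 days.
Jun 5, 2133 → Jun 5, 2134: 365 days.
Jun 5, 2134 → Jun 5, 2135: 365 days.
Jun 5, 2135 → Jul 5, 2135: 30 days (June has 30).
Jul 5, 2135 → Aug 5, 2135: 31 days (July has 31).
Aug 5, 2135 → Sep 5, 2135: 31 days (August has 31).
Sep 5, 2135 → Oct 5, 2135: 30 days (September has 30).
Oct 5, 2135 → Oct 6, 2135: 1 days.
Total: 4140 days.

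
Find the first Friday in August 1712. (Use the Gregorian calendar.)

August 5, 1712

August 1, 1712 is a Monday.
The first Friday is therefore August 5 (4 days later).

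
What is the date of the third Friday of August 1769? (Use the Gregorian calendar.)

August 18, 1769

August 1, 1769 is a Tuesday.
The first Friday is therefore August 4 (3 days later).
The third Friday is 4 + 2×7 = August 18.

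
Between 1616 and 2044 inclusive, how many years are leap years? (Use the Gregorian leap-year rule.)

Multiples of 4 in [1616,2044]: 108.
Of those, multiples of 100: 4 (not leap unless ÷400).
Multiples of 400: 1.
Leap years = 108 − 4 + 1 = 105.

105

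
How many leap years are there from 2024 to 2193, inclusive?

Multiples of 4 in [2024,2193]: 43.
Of those, multiples of 100: 1 (not leap unless ÷400).
Multiples of 400: 0.
Leap years = 43 − 1 + 0 = 42.

42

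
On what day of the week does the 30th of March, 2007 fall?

Friday

Doomsday rule: the anchor day for the 2000s is Tuesday. For year 07: 7÷12 = 0 r 7, and 7÷4 = 1, so 0+7+1 = 8.
Tuesday + 8 ≡ Wednesday — that's 2007's doomsday.
In March the doomsday date is Mar 14.
Mar 30 is 16 days after Mar 14; 16 mod 7 = 2, so Wednesday + 2 = Friday.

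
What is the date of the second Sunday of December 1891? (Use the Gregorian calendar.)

December 1, 1891 is a Tuesday.
The first Sunday is therefore December 6 (5 days later).
The second Sunday is 6 + 1×7 = December 13.

December 13, 1891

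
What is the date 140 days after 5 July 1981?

November 22, 1981

Jul has 31 days: +27 → Aug 1, 1981 (113 left).
Aug has 31 days: +31 → Sep 1, 1981 (82 left).
Sep has 30 days: +30 → Oct 1, 1981 (52 left).
Oct has 31 days: +31 → Nov 1, 1981 (21 left).
+21 → Nov 22, 1981.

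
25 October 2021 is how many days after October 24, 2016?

1827

Oct 24, 2016 → Oct 24, 2017: 365 days.
Oct 24, 2017 → Oct 24, 2018: 365 days.
Oct 24, 2018 → Oct 24, 2019: 365 days.
Oct 24, 2019 → Oct 24, 2020: 366 days (Feb 29, 2020 is in that span).
Oct 24, 2020 → Nov 24, 2020: 31 days (October has 31).
Nov 24, 2020 → Dec 24, 2020: 30 days (November has 30).
Dec 24, 2020 → Jan 24, 2021: 31 days (December has 31).
Jan 24, 2021 → Feb 24, 2021: 31 days (January has 31).
Feb 24, 2021 → Mar 24, 2021: 28 days (February has 28).
Mar 24, 2021 → Apr 24, 2021: 31 days (March has 31).
Apr 24, 2021 → May 24, 2021: 30 days (April has 30).
May 24, 2021 → Jun 24, 2021: 31 days (May has 31).
Jun 24, 2021 → Jul 24, 2021: 30 days (June has 30).
Jul 24, 2021 → Aug 24, 2021: 31 days (July has 31).
Aug 24, 2021 → Sep 24, 2021: 31 days (August has 31).
Sep 24, 2021 → Oct 24, 2021: 30 days (September has 30).
Oct 24, 2021 → Oct 25, 2021: 1 days.
Total: 1827 days.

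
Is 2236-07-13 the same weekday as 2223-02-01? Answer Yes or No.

From Feb 1, 2223 to Jul 13, 2236 is 4911 days.
4911 mod 7 = 4, so they are different weekdays.
(Feb 1, 2223 is a Saturday; Jul 13, 2236 is a Wednesday.)

No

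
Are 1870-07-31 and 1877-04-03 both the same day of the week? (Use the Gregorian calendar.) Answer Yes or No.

No

From Jul 31, 1870 to Apr 3, 1877 is 2438 days.
2438 mod 7 = 2, so they are different weekdays.
(Jul 31, 1870 is a Sunday; Apr 3, 1877 is a Tuesday.)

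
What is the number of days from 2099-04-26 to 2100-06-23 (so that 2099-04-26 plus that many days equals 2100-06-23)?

423

Apr 26, 2099 → Apr 26, 2100: 365 days.
Apr 26, 2100 → May 26, 2100: 30 days (April has 30).
May 26, 2100 → Jun 23, 2100: 28 days.
Total: 423 days.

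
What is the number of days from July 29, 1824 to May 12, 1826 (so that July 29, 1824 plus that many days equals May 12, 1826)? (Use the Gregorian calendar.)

Jul 29, 1824 → Jul 29, 1825: 365 days.
Jul 29, 1825 → Aug 29, 1825: 31 days (July has 31).
Aug 29, 1825 → Sep 29, 1825: 31 days (August has 31).
Sep 29, 1825 → Oct 29, 1825: 30 days (September has 30).
Oct 29, 1825 → Nov 29, 1825: 31 days (October has 31).
Nov 29, 1825 → Dec 29, 1825: 30 days (November has 30).
Dec 29, 1825 → Jan 29, 1826: 31 days (December has 31).
Jan 29, 1826 → Feb 28, 1826: 30 days (January has 31).
Feb 28, 1826 → Mar 28, 1826: 28 days (February has 28).
Mar 28, 1826 → Apr 28, 1826: 31 days (March has 31).
Apr 28, 1826 → May 12, 1826: 14 days.
Total: 652 days.

652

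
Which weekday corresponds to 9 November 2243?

Doomsday rule: the anchor day for the 2200s is Friday. For year 43: 43÷12 = 3 r 7, and 7÷4 = 1, so 3+7+1 = 11.
Friday + 11 ≡ Tuesday — that's 2243's doomsday.
In November the doomsday date is Nov 7.
Nov 9 is 2 days after Nov 7; 2 mod 7 = 2, so Tuesday + 2 = Thursday.

Thursday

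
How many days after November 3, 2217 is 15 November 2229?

Nov 3, 2217 → Nov 3, 2218: 365 days.
Nov 3, 2218 → Nov 3, 2219: 365 days.
Nov 3, 2219 → Nov 3, 2220: 366 days (Feb 29, 2220 is in that span).
Nov 3, 2220 → Nov 3, 2221: 365 days.
Nov 3, 2221 → Nov 3, 2222: 365 days.
Nov 3, 2222 → Nov 3, 2223: 365 days.
Nov 3, 2223 → Nov 3, 2224: 366 days (Feb 29, 2224 is in that span).
Nov 3, 2224 → Nov 3, 2225: 365 days.
Nov 3, 2225 → Nov 3, 2226: 365 days.
Nov 3, 2226 → Nov 3, 2227: 365 days.
Nov 3, 2227 → Nov 3, 2228: 366 days (Feb 29, 2228 is in that span).
Nov 3, 2228 → Dec 3, 2228: 30 days (November has 30).
Dec 3, 2228 → Jan 3, 2229: 31 days (December has 31).
Jan 3, 2229 → Feb 3, 2229: 31 days (January has 31).
Feb 3, 2229 → Mar 3, 2229: 28 days (February has 28).
Mar 3, 2229 → Apr 3, 2229: 31 days (March has 31).
Apr 3, 2229 → May 3, 2229: 30 days (April has 30).
May 3, 2229 → Jun 3, 2229: 31 days (May has 31).
Jun 3, 2229 → Jul 3, 2229: 30 days (June has 30).
Jul 3, 2229 → Aug 3, 2229: 31 days (July has 31).
Aug 3, 2229 → Sep 3, 2229: 31 days (August has 31).
Sep 3, 2229 → Oct 3, 2229: 30 days (September has 30).
Oct 3, 2229 → Nov 3, 2229: 31 days (October has 31).
Nov 3, 2229 → Nov 15, 2229: 12 days.
Total: 4395 days.

4395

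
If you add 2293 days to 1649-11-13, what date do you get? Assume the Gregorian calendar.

+365 (one year) → Nov 13, 1650 (1928 left).
+365 (one year) → Nov 13, 1651 (1563 left).
+366 (one year; includes Feb 29, 1652) → Nov 13, 1652 (1197 left).
+365 (one year) → Nov 13, 1653 (832 left).
+365 (one year) → Nov 13, 1654 (467 left).
+365 (one year) → Nov 13, 1655 (102 left).
Nov has 30 days: +18 → Dec 1, 1655 (84 left).
Dec has 31 days: +31 → Jan 1, 1656 (53 left).
Jan has 31 days: +31 → Feb 1, 1656 (22 left).
+22 → Feb 23, 1656.

February 23, 1656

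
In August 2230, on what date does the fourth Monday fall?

August 1, 2230 is a Sunday.
The first Monday is therefore August 2 (1 days later).
The fourth Monday is 2 + 3×7 = August 23.

August 23, 2230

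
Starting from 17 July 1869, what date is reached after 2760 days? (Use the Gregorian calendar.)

February 5, 1877

+365 (one year) → Jul 17, 1870 (2395 left).
+365 (one year) → Jul 17, 1871 (2030 left).
+366 (one year; includes Feb 29, 1872) → Jul 17, 1872 (1664 left).
+365 (one year) → Jul 17, 1873 (1299 left).
+365 (one year) → Jul 17, 1874 (934 left).
+365 (one year) → Jul 17, 1875 (569 left).
+366 (one year; includes Feb 29, 1876) → Jul 17, 1876 (203 left).
Jul has 31 days: +15 → Aug 1, 1876 (188 left).
Aug has 31 days: +31 → Sep 1, 1876 (157 left).
Sep has 30 days: +30 → Oct 1, 1876 (127 left).
Oct has 31 days: +31 → Nov 1, 1876 (96 left).
Nov has 30 days: +30 → Dec 1, 1876 (66 left).
Dec has 31 days: +31 → Jan 1, 1877 (35 left).
Jan has 31 days: +31 → Feb 1, 1877 (4 left).
+4 → Feb 5, 1877.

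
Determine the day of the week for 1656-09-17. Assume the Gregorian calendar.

Doomsday rule: the anchor day for the 1600s is Tuesday. For year 56: 56÷12 = 4 r 8, and 8÷4 = 2, so 4+8+2 = 14.
Tuesday + 14 ≡ Tuesday — that's 1656's doomsday.
In September the doomsday date is Sep 5.
Sep 17 is 12 days after Sep 5; 12 mod 7 = 5, so Tuesday + 5 = Sunday.

Sunday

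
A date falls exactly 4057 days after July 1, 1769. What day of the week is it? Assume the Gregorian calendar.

First find the weekday of Jul 1, 1769. Doomsday rule: the anchor day for the 1700s is Sunday. For year 69: 69÷12 = 5 r 9, and 9÷4 = 2, so 5+9+2 = 16.
Sunday + 16 ≡ Tuesday — that's 1769's doomsday.
In July the doomsday date is Jul 11.
Jul 1 is 10 days before Jul 11; 10 mod 7 = 3, so Tuesday − 3 = Saturday.
4057 mod 7 = 4, so 4057 days after a Saturday is Saturday + 4 = Wednesday.

Wednesday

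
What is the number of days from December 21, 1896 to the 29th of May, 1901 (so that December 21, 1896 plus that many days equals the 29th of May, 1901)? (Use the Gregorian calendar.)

1619

Dec 21, 1896 → Dec 21, 1897: 365 days.
Dec 21, 1897 → Dec 21, 1898: 365 days.
Dec 21, 1898 → Dec 21, 1899: 365 days.
Dec 21, 1899 → Dec 21, 1900: 365 days.
Dec 21, 1900 → Jan 21, 1901: 31 days (December has 31).
Jan 21, 1901 → Feb 21, 1901: 31 days (January has 31).
Feb 21, 1901 → Mar 21, 1901: 28 days (February has 28).
Mar 21, 1901 → Apr 21, 1901: 31 days (March has 31).
Apr 21, 1901 → May 21, 1901: 30 days (April has 30).
May 21, 1901 → May 29, 1901: 8 days.
Total: 1619 days.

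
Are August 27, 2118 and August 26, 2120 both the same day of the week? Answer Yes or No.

From Aug 27, 2118 to Aug 26, 2120 is 730 days.
730 mod 7 = 2, so they are different weekdays.
(Aug 27, 2118 is a Saturday; Aug 26, 2120 is a Monday.)

No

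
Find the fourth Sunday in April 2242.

April 1, 2242 is a Friday.
The first Sunday is therefore April 3 (2 days later).
The fourth Sunday is 3 + 3×7 = April 24.

April 24, 2242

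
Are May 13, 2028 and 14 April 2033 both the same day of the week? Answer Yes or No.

From May 13, 2028 to Apr 14, 2033 is 1797 days.
1797 mod 7 = 5, so they are different weekdays.
(May 13, 2028 is a Saturday; Apr 14, 2033 is a Thursday.)

No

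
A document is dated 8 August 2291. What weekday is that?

Saturday

Doomsday rule: the anchor day for the 2200s is Friday. For year 91: 91÷12 = 7 r 7, and 7÷4 = 1, so 7+7+1 = 15.
Friday + 15 ≡ Saturday — that's 2291's doomsday.
In August the doomsday date is Aug 8.
Aug 8 is the doomsday itself: Saturday.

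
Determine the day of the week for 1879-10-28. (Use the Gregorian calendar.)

January 1, 1879 is a Wednesday.
Jan 1, 1879 → Feb 1, 1879: 31 days (January has 31).
Feb 1, 1879 → Mar 1, 1879: 28 days (February has 28).
Mar 1, 1879 → Apr 1, 1879: 31 days (March has 31).
Apr 1, 1879 → May 1, 1879: 30 days (April has 30).
May 1, 1879 → Jun 1, 1879: 31 days (May has 31).
Jun 1, 1879 → Jul 1, 1879: 30 days (June has 30).
Jul 1, 1879 → Aug 1, 1879: 31 days (July has 31).
Aug 1, 1879 → Sep 1, 1879: 31 days (August has 31).
Sep 1, 1879 → Oct 1, 1879: 30 days (September has 30).
Oct 1, 1879 → Oct 28, 1879: 27 days.
Total: 300 days.
300 mod 7 = 6, so Wednesday + 6 = Tuesday.

Tuesday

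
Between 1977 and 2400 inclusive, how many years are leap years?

103

Multiples of 4 in [1977,2400]: 106.
Of those, multiples of 100: 5 (not leap unless ÷400).
Multiples of 400: 2.
Leap years = 106 − 5 + 2 = 103.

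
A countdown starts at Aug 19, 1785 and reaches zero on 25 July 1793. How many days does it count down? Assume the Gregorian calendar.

Aug 19, 1785 → Aug 19, 1786: 365 days.
Aug 19, 1786 → Aug 19, 1787: 365 days.
Aug 19, 1787 → Aug 19, 1788: 366 days (Feb 29, 1788 is in that span).
Aug 19, 1788 → Aug 19, 1789: 365 days.
Aug 19, 1789 → Aug 19, 1790: 365 days.
Aug 19, 1790 → Aug 19, 1791: 365 days.
Aug 19, 1791 → Aug 19, 1792: 366 days (Feb 29, 1792 is in that span).
Aug 19, 1792 → Sep 19, 1792: 31 days (August has 31).
Sep 19, 1792 → Oct 19, 1792: 30 days (September has 30).
Oct 19, 1792 → Nov 19, 1792: 31 days (October has 31).
Nov 19, 1792 → Dec 19, 1792: 30 days (November has 30).
Dec 19, 1792 → Jan 19, 1793: 31 days (December has 31).
Jan 19, 1793 → Feb 19, 1793: 31 days (January has 31).
Feb 19, 1793 → Mar 19, 1793: 28 days (February has 28).
Mar 19, 1793 → Apr 19, 1793: 31 days (March has 31).
Apr 19, 1793 → May 19, 1793: 30 days (April has 30).
May 19, 1793 → Jun 19, 1793: 31 days (May has 31).
Jun 19, 1793 → Jul 19, 1793: 30 days (June has 30).
Jul 19, 1793 → Jul 25, 1793: 6 days.
Total: 2897 days.

2897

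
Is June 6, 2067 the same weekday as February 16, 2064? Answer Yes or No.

No

From Feb 16, 2064 to Jun 6, 2067 is 1206 days.
1206 mod 7 = 2, so they are different weekdays.
(Feb 16, 2064 is a Saturday; Jun 6, 2067 is a Monday.)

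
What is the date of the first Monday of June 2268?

June 1, 2268 is a Monday.
The first Monday is therefore June 1 (same day).

June 1, 2268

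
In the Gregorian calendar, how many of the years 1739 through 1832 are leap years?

Multiples of 4 in [1739,1832]: 24.
Of those, multiples of 100: 1 (not leap unless ÷400).
Multiples of 400: 0.
Leap years = 24 − 1 + 0 = 23.

23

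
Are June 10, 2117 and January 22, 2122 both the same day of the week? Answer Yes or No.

Yes

From Jun 10, 2117 to Jan 22, 2122 is 1687 days.
1687 mod 7 = 0, so they are the same weekday.
(Jun 10, 2117 is a Thursday; Jan 22, 2122 is a Thursday.)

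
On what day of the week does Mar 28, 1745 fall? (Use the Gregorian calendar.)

Doomsday rule: the anchor day for the 1700s is Sunday. For year 45: 45÷12 = 3 r 9, and 9÷4 = 2, so 3+9+2 = 14.
Sunday + 14 ≡ Sunday — that's 1745's doomsday.
In March the doomsday date is Mar 14.
Mar 28 is 14 days after Mar 14; 14 mod 7 = 0, so Sunday + 0 = Sunday.

Sunday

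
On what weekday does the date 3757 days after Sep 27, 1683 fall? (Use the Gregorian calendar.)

Sep 27, 1683 is a Monday.
3757 mod 7 = 5, so 3757 days after a Monday is Monday + 5 = Saturday.

Saturday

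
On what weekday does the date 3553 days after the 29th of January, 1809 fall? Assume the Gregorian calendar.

Thursday

First find the weekday of Jan 29, 1809. Doomsday rule: the anchor day for the 1800s is Friday. For year 09: 9÷12 = 0 r 9, and 9÷4 = 2, so 0+9+2 = 11.
Friday + 11 ≡ Tuesday — that's 1809's doomsday.
In January the doomsday date is Jan 3 (1809 is not a leap year).
Jan 29 is 26 days after Jan 3; 26 mod 7 = 5, so Tuesday + 5 = Sunday.
3553 mod 7 = 4, so 3553 days after a Sunday is Sunday + 4 = Thursday.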